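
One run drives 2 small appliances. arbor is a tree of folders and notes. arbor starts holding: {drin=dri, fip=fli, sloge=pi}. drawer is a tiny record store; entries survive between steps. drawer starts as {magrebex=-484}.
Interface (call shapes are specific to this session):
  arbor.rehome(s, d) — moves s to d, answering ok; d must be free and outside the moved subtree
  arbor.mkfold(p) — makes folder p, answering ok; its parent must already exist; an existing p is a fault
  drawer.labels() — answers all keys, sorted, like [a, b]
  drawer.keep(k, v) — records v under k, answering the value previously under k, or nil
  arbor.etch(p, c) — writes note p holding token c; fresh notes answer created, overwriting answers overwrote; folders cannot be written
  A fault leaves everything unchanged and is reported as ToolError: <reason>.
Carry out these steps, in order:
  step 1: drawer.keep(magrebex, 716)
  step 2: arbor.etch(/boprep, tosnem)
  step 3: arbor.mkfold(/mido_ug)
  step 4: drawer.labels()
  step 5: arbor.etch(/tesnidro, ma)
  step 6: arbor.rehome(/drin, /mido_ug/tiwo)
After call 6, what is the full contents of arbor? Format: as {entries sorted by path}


Answer: {boprep=tosnem, fip=fli, mido_ug/, mido_ug/tiwo=dri, sloge=pi, tesnidro=ma}

Derivation:
# 1. drawer.keep(k→magrebex, v→716) == -484
# 2. arbor.etch(p→/boprep, c→tosnem) == created
# 3. arbor.mkfold(p→/mido_ug) == ok
# 4. drawer.labels() == [magrebex]
# 5. arbor.etch(p→/tesnidro, c→ma) == created
# 6. arbor.rehome(s→/drin, d→/mido_ug/tiwo) == ok


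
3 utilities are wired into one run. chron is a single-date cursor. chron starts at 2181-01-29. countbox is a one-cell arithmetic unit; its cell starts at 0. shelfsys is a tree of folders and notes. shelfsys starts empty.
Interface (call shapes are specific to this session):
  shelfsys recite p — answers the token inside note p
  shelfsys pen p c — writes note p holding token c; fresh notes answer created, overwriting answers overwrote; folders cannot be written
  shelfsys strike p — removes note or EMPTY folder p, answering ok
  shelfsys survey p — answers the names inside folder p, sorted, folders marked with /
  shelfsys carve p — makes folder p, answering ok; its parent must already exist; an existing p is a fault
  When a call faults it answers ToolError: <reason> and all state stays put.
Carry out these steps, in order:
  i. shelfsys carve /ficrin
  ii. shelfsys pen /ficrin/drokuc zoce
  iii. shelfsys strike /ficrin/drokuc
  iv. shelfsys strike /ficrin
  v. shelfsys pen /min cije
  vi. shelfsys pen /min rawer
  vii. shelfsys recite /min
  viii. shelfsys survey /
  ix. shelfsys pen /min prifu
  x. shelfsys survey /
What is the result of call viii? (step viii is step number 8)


~$ shelfsys carve p→/ficrin
  ok
~$ shelfsys pen p→/ficrin/drokuc c→zoce
  created
~$ shelfsys strike p→/ficrin/drokuc
  ok
~$ shelfsys strike p→/ficrin
  ok
~$ shelfsys pen p→/min c→cije
  created
~$ shelfsys pen p→/min c→rawer
  overwrote
~$ shelfsys recite p→/min
  rawer
~$ shelfsys survey p→/
  [min]
~$ shelfsys pen p→/min c→prifu
  overwrote
~$ shelfsys survey p→/
  [min]

Answer: [min]


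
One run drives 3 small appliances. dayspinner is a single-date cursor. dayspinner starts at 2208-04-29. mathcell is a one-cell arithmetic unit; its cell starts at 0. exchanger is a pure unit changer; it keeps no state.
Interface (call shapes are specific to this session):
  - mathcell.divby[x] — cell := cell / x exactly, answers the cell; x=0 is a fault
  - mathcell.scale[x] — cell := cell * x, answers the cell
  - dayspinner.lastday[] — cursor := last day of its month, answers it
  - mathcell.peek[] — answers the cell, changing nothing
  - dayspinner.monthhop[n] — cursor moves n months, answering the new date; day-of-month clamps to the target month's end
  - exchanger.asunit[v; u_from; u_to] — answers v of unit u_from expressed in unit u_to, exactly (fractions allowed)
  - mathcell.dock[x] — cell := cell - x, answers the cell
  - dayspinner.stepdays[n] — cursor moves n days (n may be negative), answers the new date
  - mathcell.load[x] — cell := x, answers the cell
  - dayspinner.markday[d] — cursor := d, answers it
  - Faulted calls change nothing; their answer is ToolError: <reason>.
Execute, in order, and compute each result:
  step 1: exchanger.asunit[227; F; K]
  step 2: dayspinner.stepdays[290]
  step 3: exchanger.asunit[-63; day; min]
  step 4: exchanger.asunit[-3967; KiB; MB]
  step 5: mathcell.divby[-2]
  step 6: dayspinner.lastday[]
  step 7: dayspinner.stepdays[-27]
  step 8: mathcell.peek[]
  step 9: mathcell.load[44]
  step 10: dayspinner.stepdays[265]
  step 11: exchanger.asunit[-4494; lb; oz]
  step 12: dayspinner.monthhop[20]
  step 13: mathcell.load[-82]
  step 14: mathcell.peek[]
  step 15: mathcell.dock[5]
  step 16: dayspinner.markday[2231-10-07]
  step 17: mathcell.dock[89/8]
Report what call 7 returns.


Answer: 2209-02-01

Derivation:
> exchanger.asunit v: 227 u_from: F u_to: K
[out] 22889/60
> dayspinner.stepdays n: 290
[out] 2209-02-13
> exchanger.asunit v: -63 u_from: day u_to: min
[out] -90720
> exchanger.asunit v: -3967 u_from: KiB u_to: MB
[out] -63472/15625
> mathcell.divby x: -2
[out] 0
> dayspinner.lastday
[out] 2209-02-28
> dayspinner.stepdays n: -27
[out] 2209-02-01
> mathcell.peek
[out] 0
> mathcell.load x: 44
[out] 44
> dayspinner.stepdays n: 265
[out] 2209-10-24
> exchanger.asunit v: -4494 u_from: lb u_to: oz
[out] -71904
> dayspinner.monthhop n: 20
[out] 2211-06-24
> mathcell.load x: -82
[out] -82
> mathcell.peek
[out] -82
> mathcell.dock x: 5
[out] -87
> dayspinner.markday d: 2231-10-07
[out] 2231-10-07
> mathcell.dock x: 89/8
[out] -785/8


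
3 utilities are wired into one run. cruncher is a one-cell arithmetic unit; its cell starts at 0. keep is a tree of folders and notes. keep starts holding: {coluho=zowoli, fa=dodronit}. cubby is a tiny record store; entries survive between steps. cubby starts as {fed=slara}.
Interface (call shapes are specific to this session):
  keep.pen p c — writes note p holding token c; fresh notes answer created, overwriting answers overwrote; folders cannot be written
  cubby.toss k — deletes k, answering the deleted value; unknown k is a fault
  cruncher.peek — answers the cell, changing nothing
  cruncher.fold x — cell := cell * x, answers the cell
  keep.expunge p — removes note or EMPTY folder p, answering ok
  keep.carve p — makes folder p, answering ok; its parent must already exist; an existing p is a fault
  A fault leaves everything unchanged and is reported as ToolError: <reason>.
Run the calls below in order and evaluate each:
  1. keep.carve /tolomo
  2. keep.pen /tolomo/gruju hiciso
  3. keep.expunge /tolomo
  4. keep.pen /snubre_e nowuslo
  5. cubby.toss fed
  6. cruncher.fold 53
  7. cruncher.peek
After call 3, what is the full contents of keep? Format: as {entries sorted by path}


Answer: {coluho=zowoli, fa=dodronit, tolomo/, tolomo/gruju=hiciso}

Derivation:
$ carve p=/tolomo
[out] ok
$ pen p=/tolomo/gruju c=hiciso
[out] created
$ expunge p=/tolomo
[out] ToolError: not empty
$ pen p=/snubre_e c=nowuslo
[out] created
$ toss k=fed
[out] slara
$ fold x=53
[out] 0
$ peek
[out] 0


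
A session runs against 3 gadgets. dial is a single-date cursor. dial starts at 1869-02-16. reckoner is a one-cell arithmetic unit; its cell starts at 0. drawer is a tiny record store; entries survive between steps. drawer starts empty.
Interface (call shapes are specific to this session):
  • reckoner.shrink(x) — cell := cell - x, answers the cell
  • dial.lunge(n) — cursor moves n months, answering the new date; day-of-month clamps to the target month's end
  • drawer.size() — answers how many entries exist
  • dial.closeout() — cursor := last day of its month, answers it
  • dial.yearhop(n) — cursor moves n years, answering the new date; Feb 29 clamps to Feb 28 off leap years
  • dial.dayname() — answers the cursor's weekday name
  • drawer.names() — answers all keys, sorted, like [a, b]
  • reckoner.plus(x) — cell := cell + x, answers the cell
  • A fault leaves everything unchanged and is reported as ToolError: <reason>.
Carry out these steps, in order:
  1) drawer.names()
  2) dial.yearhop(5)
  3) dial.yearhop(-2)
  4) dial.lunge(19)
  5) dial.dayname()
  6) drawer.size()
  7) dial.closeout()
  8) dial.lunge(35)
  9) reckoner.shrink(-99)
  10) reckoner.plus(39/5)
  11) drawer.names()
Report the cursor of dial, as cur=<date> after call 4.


Answer: cur=1873-09-16

Derivation:
-> drawer.names()
<- []
-> dial.yearhop(n→5)
<- 1874-02-16
-> dial.yearhop(n→-2)
<- 1872-02-16
-> dial.lunge(n→19)
<- 1873-09-16
-> dial.dayname()
<- Tuesday
-> drawer.size()
<- 0
-> dial.closeout()
<- 1873-09-30
-> dial.lunge(n→35)
<- 1876-08-30
-> reckoner.shrink(x→-99)
<- 99
-> reckoner.plus(x→39/5)
<- 534/5
-> drawer.names()
<- []


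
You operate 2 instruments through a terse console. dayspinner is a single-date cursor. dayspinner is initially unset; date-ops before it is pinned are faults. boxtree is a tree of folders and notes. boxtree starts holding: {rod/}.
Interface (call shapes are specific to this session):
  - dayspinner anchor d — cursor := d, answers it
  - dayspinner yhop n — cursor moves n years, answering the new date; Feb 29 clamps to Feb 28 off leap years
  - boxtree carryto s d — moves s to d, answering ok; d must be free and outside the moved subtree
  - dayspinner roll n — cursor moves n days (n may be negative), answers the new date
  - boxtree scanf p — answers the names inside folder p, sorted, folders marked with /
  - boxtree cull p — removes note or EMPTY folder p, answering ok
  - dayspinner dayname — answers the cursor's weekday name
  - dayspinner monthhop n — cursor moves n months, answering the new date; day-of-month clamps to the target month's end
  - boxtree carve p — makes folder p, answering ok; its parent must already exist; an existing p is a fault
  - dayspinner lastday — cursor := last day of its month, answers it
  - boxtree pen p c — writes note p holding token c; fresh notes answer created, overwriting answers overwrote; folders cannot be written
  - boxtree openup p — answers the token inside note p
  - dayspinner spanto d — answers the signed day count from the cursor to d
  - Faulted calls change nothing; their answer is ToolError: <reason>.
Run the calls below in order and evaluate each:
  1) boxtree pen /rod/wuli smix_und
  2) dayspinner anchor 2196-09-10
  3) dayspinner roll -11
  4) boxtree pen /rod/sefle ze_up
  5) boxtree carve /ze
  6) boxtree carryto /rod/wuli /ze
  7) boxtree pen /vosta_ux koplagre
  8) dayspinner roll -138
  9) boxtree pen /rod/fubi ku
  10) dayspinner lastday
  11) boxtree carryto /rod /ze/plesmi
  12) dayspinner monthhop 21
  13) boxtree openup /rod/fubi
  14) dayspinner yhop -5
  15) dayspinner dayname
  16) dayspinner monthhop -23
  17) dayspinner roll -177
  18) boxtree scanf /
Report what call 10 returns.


Answer: 2196-04-30

Derivation:
Now I run boxtree pen passing /rod/wuli, smix_und, → created.
I call dayspinner anchor passing 2196-09-10, → 2196-09-10.
I invoke dayspinner roll passing -11, → 2196-08-30.
Using boxtree pen passing /rod/sefle, ze_up, → created.
Using boxtree carve passing /ze, and see ok.
Calling boxtree carryto passing /rod/wuli, /ze, and see ToolError: exists.
I run boxtree pen passing /vosta_ux, koplagre, → created.
Using dayspinner roll passing -138, and get 2196-04-14.
Now I run boxtree pen passing /rod/fubi, ku, — result: created.
Next I call dayspinner lastday, and observe 2196-04-30.
I use boxtree carryto passing /rod, /ze/plesmi: ok.
Next I call dayspinner monthhop passing 21, and see 2198-01-30.
Next I call boxtree openup passing /rod/fubi, which returns ToolError: not found.
I invoke dayspinner yhop passing -5, → 2193-01-30.
I call dayspinner dayname, yielding Wednesday.
Calling dayspinner monthhop passing -23, which returns 2191-02-28.
Then dayspinner roll passing -177, — result: 2190-09-04.
Using boxtree scanf passing /, → [vosta_ux, ze/].


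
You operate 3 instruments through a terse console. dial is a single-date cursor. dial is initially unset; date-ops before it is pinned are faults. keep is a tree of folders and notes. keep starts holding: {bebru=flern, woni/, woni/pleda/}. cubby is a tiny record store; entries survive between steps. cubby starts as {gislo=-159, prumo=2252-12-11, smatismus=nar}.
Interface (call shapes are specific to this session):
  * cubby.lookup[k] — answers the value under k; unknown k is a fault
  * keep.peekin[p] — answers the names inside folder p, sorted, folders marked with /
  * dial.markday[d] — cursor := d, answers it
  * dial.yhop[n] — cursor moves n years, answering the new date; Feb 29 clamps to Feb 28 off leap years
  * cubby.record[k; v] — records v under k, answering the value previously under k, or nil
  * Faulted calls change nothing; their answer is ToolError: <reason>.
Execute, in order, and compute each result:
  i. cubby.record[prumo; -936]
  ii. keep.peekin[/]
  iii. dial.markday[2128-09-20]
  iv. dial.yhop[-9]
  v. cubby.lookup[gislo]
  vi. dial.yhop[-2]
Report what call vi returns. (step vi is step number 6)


I use cubby.record(k: prumo, v: -936), which returns 2252-12-11.
I call keep.peekin(p: /), and observe [bebru, woni/].
I run dial.markday(d: 2128-09-20), and get 2128-09-20.
I invoke dial.yhop(n: -9), — result: 2119-09-20.
Invoking cubby.lookup(k: gislo), — result: -159.
I call dial.yhop(n: -2), which returns 2117-09-20.

Answer: 2117-09-20


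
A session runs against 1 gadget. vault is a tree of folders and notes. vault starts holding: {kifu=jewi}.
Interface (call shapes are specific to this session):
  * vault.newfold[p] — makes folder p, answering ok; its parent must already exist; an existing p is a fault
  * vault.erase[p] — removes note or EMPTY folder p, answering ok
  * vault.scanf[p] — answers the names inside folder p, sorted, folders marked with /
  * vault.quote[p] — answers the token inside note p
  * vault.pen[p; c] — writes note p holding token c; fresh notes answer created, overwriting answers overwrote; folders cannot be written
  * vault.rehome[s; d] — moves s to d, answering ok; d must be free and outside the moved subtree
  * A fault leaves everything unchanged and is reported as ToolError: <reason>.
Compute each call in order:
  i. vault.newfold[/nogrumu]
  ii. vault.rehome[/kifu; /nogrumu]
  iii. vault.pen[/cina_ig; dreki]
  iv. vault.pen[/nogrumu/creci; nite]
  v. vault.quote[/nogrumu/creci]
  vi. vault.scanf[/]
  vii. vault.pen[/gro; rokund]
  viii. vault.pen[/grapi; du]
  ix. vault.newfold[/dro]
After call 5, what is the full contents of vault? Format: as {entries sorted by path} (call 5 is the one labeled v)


Answer: {cina_ig=dreki, kifu=jewi, nogrumu/, nogrumu/creci=nite}

Derivation:
% 1. newfold(p='/nogrumu') == ok
% 2. rehome(s='/kifu', d='/nogrumu') == ToolError: exists
% 3. pen(p='/cina_ig', c='dreki') == created
% 4. pen(p='/nogrumu/creci', c='nite') == created
% 5. quote(p='/nogrumu/creci') == nite
% 6. scanf(p='/') == [cina_ig, kifu, nogrumu/]
% 7. pen(p='/gro', c='rokund') == created
% 8. pen(p='/grapi', c='du') == created
% 9. newfold(p='/dro') == ok


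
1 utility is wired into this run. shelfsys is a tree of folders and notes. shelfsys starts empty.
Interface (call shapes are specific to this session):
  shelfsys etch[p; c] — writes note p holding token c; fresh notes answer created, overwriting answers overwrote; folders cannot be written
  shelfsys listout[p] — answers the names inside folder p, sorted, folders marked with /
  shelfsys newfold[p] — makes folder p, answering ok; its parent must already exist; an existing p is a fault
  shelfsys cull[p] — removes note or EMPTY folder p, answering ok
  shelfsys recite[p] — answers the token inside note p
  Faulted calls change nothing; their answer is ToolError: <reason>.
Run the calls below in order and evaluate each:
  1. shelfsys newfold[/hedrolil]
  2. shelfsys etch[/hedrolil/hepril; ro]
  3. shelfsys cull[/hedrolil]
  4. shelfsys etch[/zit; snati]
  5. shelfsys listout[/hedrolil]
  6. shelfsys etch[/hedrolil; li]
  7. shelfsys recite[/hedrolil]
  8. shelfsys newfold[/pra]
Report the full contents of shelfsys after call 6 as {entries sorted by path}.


Answer: {hedrolil/, hedrolil/hepril=ro, zit=snati}

Derivation:
Act: shelfsys newfold[p: /hedrolil]
Obs: ok
Act: shelfsys etch[p: /hedrolil/hepril; c: ro]
Obs: created
Act: shelfsys cull[p: /hedrolil]
Obs: ToolError: not empty
Act: shelfsys etch[p: /zit; c: snati]
Obs: created
Act: shelfsys listout[p: /hedrolil]
Obs: [hepril]
Act: shelfsys etch[p: /hedrolil; c: li]
Obs: ToolError: is a directory
Act: shelfsys recite[p: /hedrolil]
Obs: ToolError: is a directory
Act: shelfsys newfold[p: /pra]
Obs: ok


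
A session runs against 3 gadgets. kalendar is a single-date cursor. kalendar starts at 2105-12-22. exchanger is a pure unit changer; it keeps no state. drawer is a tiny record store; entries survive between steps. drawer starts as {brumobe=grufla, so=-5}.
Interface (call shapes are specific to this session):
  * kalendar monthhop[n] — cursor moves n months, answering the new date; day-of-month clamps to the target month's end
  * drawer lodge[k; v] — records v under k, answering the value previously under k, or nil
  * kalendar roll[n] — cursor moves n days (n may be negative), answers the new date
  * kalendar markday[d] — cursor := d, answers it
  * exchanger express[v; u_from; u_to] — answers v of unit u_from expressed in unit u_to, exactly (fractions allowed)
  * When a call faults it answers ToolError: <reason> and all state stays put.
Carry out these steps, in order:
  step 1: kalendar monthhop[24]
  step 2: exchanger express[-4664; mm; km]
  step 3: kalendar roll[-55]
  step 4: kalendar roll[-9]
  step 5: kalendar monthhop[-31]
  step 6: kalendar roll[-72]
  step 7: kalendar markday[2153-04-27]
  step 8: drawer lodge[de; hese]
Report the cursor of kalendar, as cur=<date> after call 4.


Answer: cur=2107-10-19

Derivation:
# kalendar monthhop(24) ~> 2107-12-22
# exchanger express(-4664, mm, km) ~> -583/125000
# kalendar roll(-55) ~> 2107-10-28
# kalendar roll(-9) ~> 2107-10-19
# kalendar monthhop(-31) ~> 2105-03-19
# kalendar roll(-72) ~> 2105-01-06
# kalendar markday(2153-04-27) ~> 2153-04-27
# drawer lodge(de, hese) ~> nil


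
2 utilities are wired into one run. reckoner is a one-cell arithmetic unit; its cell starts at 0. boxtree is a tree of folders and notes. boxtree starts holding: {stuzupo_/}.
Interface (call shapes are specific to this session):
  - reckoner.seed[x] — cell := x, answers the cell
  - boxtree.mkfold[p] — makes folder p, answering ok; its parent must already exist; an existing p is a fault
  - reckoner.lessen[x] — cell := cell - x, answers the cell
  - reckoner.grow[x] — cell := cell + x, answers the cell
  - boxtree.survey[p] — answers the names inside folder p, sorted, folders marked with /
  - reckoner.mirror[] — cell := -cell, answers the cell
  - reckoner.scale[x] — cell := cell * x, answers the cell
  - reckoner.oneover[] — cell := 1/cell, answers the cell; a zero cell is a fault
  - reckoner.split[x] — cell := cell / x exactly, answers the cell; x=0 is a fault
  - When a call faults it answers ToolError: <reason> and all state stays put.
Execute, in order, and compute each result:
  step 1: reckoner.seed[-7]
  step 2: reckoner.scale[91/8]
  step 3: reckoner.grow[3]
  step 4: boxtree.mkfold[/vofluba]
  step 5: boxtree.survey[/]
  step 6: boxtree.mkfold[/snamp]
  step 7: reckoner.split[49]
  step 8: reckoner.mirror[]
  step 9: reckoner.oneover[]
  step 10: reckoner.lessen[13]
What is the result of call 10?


Now I run reckoner.seed with x: -7, → -7.
I use reckoner.scale with x: 91/8, which returns -637/8.
Using reckoner.grow with x: 3, — result: -613/8.
Using boxtree.mkfold with p: /vofluba, → ok.
Calling boxtree.survey with p: /, and get [stuzupo_/, vofluba/].
Invoking boxtree.mkfold with p: /snamp, and see ok.
Next I call reckoner.split with x: 49, which returns -613/392.
I invoke reckoner.mirror(), and get 613/392.
Then reckoner.oneover(), giving 392/613.
Now I run reckoner.lessen with x: 13, and see -7577/613.

Answer: -7577/613


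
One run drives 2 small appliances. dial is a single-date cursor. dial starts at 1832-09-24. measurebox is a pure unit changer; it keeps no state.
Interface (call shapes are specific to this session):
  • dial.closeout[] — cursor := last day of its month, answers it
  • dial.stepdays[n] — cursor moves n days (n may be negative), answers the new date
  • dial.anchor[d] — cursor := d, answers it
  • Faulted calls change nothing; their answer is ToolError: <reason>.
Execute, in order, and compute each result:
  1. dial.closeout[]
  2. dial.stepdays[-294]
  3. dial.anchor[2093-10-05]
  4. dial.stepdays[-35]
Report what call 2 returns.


;; 1. closeout() ~> 1832-09-30
;; 2. stepdays(n='-294') ~> 1831-12-11
;; 3. anchor(d='2093-10-05') ~> 2093-10-05
;; 4. stepdays(n='-35') ~> 2093-08-31

Answer: 1831-12-11


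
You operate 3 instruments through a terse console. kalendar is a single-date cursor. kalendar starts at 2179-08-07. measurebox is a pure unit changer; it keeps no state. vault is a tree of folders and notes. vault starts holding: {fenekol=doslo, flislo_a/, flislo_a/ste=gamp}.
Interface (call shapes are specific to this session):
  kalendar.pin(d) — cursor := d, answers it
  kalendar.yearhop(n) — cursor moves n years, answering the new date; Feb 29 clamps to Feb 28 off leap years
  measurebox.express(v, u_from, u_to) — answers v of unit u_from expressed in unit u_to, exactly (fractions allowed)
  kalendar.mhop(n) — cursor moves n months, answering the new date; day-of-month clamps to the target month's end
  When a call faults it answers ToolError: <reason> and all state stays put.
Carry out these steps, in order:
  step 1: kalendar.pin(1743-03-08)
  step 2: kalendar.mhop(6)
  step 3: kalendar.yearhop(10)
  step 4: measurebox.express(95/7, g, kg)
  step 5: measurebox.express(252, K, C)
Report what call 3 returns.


Answer: 1753-09-08

Derivation:
Act: kalendar.pin[1743-03-08]
Obs: 1743-03-08
Act: kalendar.mhop[6]
Obs: 1743-09-08
Act: kalendar.yearhop[10]
Obs: 1753-09-08
Act: measurebox.express[95/7; g; kg]
Obs: 19/1400
Act: measurebox.express[252; K; C]
Obs: -423/20


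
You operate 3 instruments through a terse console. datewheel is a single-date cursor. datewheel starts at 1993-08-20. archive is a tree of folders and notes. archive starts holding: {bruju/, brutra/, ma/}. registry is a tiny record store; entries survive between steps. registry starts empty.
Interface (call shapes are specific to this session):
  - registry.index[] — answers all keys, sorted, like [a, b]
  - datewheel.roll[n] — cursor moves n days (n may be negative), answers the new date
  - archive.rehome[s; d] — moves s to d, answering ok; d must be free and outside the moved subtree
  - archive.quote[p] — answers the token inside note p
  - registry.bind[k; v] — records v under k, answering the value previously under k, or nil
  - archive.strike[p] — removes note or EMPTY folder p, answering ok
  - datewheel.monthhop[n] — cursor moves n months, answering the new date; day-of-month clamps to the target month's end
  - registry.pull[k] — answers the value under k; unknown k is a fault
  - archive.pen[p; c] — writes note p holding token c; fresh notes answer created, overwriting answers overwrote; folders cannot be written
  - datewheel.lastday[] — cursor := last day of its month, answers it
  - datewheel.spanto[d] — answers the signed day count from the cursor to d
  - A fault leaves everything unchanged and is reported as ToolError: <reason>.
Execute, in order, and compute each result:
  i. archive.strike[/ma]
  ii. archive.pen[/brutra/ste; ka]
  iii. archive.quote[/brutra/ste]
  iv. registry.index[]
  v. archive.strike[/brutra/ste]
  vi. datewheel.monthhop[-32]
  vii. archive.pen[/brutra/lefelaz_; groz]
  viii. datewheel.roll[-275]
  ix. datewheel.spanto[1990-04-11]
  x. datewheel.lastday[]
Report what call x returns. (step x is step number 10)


~$ archive.strike p=/ma
[out] ok
~$ archive.pen p=/brutra/ste c=ka
[out] created
~$ archive.quote p=/brutra/ste
[out] ka
~$ registry.index
[out] []
~$ archive.strike p=/brutra/ste
[out] ok
~$ datewheel.monthhop n=-32
[out] 1990-12-20
~$ archive.pen p=/brutra/lefelaz_ c=groz
[out] created
~$ datewheel.roll n=-275
[out] 1990-03-20
~$ datewheel.spanto d=1990-04-11
[out] 22
~$ datewheel.lastday
[out] 1990-03-31

Answer: 1990-03-31


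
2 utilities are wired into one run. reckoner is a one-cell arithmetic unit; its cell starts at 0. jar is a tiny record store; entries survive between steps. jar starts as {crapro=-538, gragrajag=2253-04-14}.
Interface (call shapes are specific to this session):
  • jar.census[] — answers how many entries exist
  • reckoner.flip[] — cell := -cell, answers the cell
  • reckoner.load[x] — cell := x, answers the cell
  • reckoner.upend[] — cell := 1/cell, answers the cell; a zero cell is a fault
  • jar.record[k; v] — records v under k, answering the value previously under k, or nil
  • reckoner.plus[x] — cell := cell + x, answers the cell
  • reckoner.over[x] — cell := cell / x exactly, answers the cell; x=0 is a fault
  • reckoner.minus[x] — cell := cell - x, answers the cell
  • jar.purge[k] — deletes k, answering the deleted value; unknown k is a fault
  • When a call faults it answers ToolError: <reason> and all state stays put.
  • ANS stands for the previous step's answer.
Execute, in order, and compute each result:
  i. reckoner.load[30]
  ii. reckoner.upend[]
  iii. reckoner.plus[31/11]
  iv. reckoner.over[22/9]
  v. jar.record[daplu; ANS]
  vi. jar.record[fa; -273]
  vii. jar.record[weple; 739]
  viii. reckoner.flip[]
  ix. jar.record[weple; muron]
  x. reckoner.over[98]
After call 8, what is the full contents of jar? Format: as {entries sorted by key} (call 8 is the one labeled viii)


> reckoner.load 30
[out] 30
> reckoner.upend
[out] 1/30
> reckoner.plus 31/11
[out] 941/330
> reckoner.over 22/9
[out] 2823/2420
> jar.record daplu ANS
[out] nil
> jar.record fa -273
[out] nil
> jar.record weple 739
[out] nil
> reckoner.flip
[out] -2823/2420
> jar.record weple muron
[out] 739
> reckoner.over 98
[out] -2823/237160

Answer: {crapro=-538, daplu=2823/2420, fa=-273, gragrajag=2253-04-14, weple=739}


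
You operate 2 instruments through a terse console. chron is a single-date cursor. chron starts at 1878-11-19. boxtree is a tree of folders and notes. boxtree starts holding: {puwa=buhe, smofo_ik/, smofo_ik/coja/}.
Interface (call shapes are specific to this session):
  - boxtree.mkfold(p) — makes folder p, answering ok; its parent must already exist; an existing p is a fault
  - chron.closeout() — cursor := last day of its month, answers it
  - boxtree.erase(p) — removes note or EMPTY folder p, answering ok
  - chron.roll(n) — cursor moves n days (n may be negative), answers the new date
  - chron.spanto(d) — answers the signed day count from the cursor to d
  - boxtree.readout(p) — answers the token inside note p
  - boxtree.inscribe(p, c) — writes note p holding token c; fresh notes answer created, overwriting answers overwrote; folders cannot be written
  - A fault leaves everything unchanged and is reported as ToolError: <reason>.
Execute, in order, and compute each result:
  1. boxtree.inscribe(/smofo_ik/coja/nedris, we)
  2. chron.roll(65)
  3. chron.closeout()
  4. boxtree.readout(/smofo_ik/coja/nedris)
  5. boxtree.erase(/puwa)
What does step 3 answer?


Answer: 1879-01-31

Derivation:
;; 1. boxtree.inscribe(p='/smofo_ik/coja/nedris', c='we') == created
;; 2. chron.roll(n='65') == 1879-01-23
;; 3. chron.closeout() == 1879-01-31
;; 4. boxtree.readout(p='/smofo_ik/coja/nedris') == we
;; 5. boxtree.erase(p='/puwa') == ok


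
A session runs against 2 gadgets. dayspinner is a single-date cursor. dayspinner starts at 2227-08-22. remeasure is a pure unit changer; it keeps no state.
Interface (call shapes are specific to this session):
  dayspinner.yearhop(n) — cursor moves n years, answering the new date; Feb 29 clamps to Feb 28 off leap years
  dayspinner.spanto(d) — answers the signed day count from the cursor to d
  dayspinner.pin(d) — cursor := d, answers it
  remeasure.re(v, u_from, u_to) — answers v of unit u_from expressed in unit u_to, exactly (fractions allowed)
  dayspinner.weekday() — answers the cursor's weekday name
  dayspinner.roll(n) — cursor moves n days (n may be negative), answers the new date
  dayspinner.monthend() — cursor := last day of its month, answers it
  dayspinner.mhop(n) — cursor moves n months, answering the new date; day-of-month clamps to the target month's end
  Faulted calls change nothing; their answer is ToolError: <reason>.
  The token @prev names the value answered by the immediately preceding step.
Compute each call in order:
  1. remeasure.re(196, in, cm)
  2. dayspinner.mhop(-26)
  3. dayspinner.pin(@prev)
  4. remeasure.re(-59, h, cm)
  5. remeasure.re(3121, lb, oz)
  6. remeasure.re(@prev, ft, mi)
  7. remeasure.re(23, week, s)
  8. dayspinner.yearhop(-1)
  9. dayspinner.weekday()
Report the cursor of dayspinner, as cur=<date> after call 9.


Answer: cur=2224-06-22

Derivation:
·→ re(196, in, cm)
·← 12446/25
·→ mhop(-26)
·← 2225-06-22
·→ pin(@prev)
·← 2225-06-22
·→ re(-59, h, cm)
·← ToolError: incompatible units
·→ re(3121, lb, oz)
·← 49936
·→ re(@prev, ft, mi)
·← 3121/330
·→ re(23, week, s)
·← 13910400
·→ yearhop(-1)
·← 2224-06-22
·→ weekday()
·← Tuesday


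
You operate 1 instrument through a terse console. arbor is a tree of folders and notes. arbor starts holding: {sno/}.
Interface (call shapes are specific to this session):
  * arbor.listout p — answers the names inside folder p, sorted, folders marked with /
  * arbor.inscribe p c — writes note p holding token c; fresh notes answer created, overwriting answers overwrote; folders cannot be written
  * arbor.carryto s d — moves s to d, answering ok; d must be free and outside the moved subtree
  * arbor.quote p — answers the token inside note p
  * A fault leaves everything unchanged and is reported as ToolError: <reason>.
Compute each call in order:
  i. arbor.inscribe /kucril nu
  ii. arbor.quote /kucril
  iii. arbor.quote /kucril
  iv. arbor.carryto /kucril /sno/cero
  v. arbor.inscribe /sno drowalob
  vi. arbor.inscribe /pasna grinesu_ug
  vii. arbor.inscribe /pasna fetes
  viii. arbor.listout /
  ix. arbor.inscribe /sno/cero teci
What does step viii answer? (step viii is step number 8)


Next I call arbor.inscribe with /kucril, nu, — result: created.
I call arbor.quote with /kucril, which returns nu.
I try arbor.quote with /kucril, → nu.
Next I call arbor.carryto with /kucril, /sno/cero, giving ok.
Using arbor.inscribe with /sno, drowalob, giving ToolError: is a directory.
Using arbor.inscribe with /pasna, grinesu_ug, — result: created.
Next I call arbor.inscribe with /pasna, fetes, and observe overwrote.
I use arbor.listout with /, giving [pasna, sno/].
Then arbor.inscribe with /sno/cero, teci, — result: overwrote.

Answer: [pasna, sno/]


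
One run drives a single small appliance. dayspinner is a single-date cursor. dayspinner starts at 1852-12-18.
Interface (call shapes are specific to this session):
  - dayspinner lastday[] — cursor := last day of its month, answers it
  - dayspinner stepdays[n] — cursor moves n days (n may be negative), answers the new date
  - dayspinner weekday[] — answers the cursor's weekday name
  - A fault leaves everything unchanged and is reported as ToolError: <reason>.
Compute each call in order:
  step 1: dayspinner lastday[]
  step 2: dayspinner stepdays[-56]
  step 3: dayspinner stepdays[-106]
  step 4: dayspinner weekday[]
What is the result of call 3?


Answer: 1852-07-22

Derivation:
[in] dayspinner lastday
= 1852-12-31
[in] dayspinner stepdays n→-56
= 1852-11-05
[in] dayspinner stepdays n→-106
= 1852-07-22
[in] dayspinner weekday
= Thursday


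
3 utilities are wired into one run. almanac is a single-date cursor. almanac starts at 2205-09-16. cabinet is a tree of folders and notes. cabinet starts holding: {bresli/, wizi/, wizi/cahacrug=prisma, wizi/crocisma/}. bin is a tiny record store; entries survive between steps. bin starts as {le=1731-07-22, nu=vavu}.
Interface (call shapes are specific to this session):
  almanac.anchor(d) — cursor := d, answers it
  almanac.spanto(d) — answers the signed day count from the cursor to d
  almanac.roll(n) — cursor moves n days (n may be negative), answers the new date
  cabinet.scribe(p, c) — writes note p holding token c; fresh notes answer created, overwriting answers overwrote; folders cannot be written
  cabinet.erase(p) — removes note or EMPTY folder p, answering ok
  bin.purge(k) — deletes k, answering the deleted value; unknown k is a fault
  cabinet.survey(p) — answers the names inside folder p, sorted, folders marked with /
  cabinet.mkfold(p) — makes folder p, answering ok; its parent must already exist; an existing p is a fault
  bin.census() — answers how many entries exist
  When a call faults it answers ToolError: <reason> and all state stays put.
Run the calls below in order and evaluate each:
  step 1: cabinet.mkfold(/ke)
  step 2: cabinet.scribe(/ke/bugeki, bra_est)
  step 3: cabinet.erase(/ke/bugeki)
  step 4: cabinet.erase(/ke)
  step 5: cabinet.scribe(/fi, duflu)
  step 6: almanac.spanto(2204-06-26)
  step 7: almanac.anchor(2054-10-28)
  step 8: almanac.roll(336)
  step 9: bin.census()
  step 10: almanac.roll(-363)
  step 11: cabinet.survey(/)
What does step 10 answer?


Answer: 2054-10-01

Derivation:
Invoking mkfold with p→/ke, and see ok.
I invoke scribe with p→/ke/bugeki, c→bra_est, yielding created.
Using erase with p→/ke/bugeki: ok.
I use erase with p→/ke, and see ok.
Invoking scribe with p→/fi, c→duflu, and get created.
Using spanto with d→2204-06-26, — result: -447.
I try anchor with d→2054-10-28, and see 2054-10-28.
Then roll with n→336, — result: 2055-09-29.
I try census(), and see 2.
Invoking roll with n→-363, which returns 2054-10-01.
I try survey with p→/, and get [bresli/, fi, wizi/].


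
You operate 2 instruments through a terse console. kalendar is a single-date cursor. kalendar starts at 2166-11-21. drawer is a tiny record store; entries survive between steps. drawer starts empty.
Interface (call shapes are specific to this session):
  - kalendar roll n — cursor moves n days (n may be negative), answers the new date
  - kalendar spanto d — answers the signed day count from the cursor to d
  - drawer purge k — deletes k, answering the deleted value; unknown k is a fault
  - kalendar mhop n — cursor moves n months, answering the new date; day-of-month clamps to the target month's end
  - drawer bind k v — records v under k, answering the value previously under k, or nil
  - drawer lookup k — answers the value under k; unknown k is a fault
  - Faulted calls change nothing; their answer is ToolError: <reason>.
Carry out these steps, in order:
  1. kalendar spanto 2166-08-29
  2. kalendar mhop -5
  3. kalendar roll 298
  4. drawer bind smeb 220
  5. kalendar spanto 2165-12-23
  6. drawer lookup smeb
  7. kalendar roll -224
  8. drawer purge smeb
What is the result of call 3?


// 1. kalendar spanto(d: 2166-08-29) -> -84
// 2. kalendar mhop(n: -5) -> 2166-06-21
// 3. kalendar roll(n: 298) -> 2167-04-15
// 4. drawer bind(k: smeb, v: 220) -> nil
// 5. kalendar spanto(d: 2165-12-23) -> -478
// 6. drawer lookup(k: smeb) -> 220
// 7. kalendar roll(n: -224) -> 2166-09-03
// 8. drawer purge(k: smeb) -> 220

Answer: 2167-04-15


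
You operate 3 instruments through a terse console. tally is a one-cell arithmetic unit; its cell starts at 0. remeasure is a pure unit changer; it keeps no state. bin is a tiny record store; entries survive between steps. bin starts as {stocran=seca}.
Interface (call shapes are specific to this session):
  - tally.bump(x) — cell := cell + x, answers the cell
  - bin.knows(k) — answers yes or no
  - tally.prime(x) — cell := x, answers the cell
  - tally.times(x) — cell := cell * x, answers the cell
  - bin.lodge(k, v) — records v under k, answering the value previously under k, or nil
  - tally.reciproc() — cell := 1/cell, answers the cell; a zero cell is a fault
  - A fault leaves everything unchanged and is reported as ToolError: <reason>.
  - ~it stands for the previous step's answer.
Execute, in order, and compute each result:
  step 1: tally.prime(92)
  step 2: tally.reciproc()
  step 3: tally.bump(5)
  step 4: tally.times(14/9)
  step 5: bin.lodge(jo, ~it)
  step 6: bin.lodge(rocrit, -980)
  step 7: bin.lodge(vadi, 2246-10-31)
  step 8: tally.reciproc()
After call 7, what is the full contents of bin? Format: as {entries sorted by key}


Next I call prime on x='92', and observe 92.
Invoking reciproc, giving 1/92.
Now I run bump on x='5', giving 461/92.
Calling times on x='14/9', and see 3227/414.
Calling lodge on k='jo', v='~it', and observe nil.
Calling lodge on k='rocrit', v='-980': nil.
Invoking lodge on k='vadi', v='2246-10-31', and observe nil.
Using reciproc(), giving 414/3227.

Answer: {jo=3227/414, rocrit=-980, stocran=seca, vadi=2246-10-31}


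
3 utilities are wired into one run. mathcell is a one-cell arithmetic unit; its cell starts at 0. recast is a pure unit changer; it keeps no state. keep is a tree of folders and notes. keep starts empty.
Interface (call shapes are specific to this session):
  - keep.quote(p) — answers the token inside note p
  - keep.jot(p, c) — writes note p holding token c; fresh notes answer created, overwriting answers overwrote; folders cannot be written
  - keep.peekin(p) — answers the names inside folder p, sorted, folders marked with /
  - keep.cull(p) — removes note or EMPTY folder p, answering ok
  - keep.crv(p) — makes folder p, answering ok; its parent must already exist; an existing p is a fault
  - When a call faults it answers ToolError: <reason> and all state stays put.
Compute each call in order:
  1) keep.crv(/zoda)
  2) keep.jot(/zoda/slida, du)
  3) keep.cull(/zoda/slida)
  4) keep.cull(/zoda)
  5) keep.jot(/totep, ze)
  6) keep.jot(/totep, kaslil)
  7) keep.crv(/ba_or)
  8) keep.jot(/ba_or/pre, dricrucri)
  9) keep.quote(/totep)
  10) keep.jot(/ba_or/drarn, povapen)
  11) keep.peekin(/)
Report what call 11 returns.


Answer: [ba_or/, totep]

Derivation:
[in] keep.crv /zoda
  ok
[in] keep.jot /zoda/slida du
  created
[in] keep.cull /zoda/slida
  ok
[in] keep.cull /zoda
  ok
[in] keep.jot /totep ze
  created
[in] keep.jot /totep kaslil
  overwrote
[in] keep.crv /ba_or
  ok
[in] keep.jot /ba_or/pre dricrucri
  created
[in] keep.quote /totep
  kaslil
[in] keep.jot /ba_or/drarn povapen
  created
[in] keep.peekin /
  [ba_or/, totep]


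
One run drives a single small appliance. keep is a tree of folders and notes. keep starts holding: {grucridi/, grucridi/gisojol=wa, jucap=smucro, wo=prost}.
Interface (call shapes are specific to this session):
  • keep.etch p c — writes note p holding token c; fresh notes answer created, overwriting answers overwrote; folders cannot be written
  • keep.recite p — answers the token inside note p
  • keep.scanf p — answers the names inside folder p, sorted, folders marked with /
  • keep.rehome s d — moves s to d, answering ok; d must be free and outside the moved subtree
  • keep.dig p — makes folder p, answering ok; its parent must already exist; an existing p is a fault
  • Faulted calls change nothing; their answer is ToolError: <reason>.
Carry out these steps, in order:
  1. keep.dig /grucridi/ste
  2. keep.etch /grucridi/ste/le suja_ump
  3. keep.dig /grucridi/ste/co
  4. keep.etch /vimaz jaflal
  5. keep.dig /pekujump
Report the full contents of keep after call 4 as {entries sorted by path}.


Calling dig(p=/grucridi/ste), and get ok.
I try etch(p=/grucridi/ste/le, c=suja_ump), and see created.
I call dig(p=/grucridi/ste/co), and get ok.
Now I run etch(p=/vimaz, c=jaflal), — result: created.
Now I run dig(p=/pekujump): ok.

Answer: {grucridi/, grucridi/gisojol=wa, grucridi/ste/, grucridi/ste/co/, grucridi/ste/le=suja_ump, jucap=smucro, vimaz=jaflal, wo=prost}
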